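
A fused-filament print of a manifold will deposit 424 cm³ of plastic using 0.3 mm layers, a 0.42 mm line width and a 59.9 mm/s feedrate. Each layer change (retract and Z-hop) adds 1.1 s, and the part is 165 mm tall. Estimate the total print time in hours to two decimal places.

Line area = 0.3 × 0.42 = 0.126 mm².
Total extruded path = 424000/0.126 = 3365079.4 mm.
Time extruding = 3365079.4 / 59.9 = 56178.3 s.
Layer count = ceil(165 / 0.3) = 550.
Z-hop total: 550 × 1.1 → 605 s.
Total = 56178.3 + 605 = 56783.3 s = 15.77 hours.

15.77 hours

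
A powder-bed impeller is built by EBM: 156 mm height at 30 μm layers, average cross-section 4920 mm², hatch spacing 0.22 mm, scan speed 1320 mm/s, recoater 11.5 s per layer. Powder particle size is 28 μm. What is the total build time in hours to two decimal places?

Layers = ⌈156/0.03⌉ = 5200.
Scan path per layer = 4920 / 0.22, so 22363.6 mm.
Scan time per layer: 22363.6 / 1320 → 16.9421 s.
Time per layer = 16.9421 + 11.5, so 28.4421 s.
5200 layers × 28.4421 s/layer = 147898.92 s, i.e. 41.08 hours.

41.08 hours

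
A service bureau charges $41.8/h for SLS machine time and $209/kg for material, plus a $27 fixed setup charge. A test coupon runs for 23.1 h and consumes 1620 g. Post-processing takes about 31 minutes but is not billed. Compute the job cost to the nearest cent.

$1331.16

Machine-time cost = 41.8 × 23.1, so $965.58.
Material charge = 209 × 1620/1000 = $338.58.
Adding setup: 965.58 + 338.58 + 27 → $1331.16.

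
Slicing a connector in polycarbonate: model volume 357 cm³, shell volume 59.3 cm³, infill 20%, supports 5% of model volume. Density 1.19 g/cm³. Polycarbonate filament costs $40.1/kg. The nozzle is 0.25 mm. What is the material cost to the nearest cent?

Volume inside the shell = 357 − 59.3, so 297.7 cm³.
Infill volume: 0.20 × 297.7 → 59.54 cm³.
Support: 0.05 × 357 → 17.85 cm³.
Total extruded = 59.3 + 59.54 + 17.85, so 136.69 cm³.
Mass = 136.69 × 1.19 = 162.6611 g.
At $40.1/kg: 162.6611/1000 × 40.1 = $6.52.

$6.52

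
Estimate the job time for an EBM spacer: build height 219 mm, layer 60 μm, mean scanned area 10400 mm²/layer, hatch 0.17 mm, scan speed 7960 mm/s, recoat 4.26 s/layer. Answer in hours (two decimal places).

Number of layers: 219 / 0.06 → 3650 (rounded up).
Scan path per layer = 10400 / 0.17 = 61176.5 mm.
Scan time per layer: 61176.5 / 7960 → 7.6855 s.
Time per layer = 7.6855 + 4.26 = 11.9455 s.
3650 layers × 11.9455 s/layer = 43601.075 s, i.e. 12.11 hours.

12.11 hours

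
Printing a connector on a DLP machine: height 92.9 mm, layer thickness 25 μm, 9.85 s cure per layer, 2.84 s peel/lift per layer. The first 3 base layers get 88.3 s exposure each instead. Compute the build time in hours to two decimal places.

13.16 hours

Layer count = ceil(92.9 / 0.025) = 3716.
Base layers: 3 × (88.3 + 2.84) → 273.42 s.
Remaining layers = 3713 × (9.85 + 2.84), so 47117.97 s.
Sum: 273.42 + 47117.97 = 47391.39 s → 13.16 hours.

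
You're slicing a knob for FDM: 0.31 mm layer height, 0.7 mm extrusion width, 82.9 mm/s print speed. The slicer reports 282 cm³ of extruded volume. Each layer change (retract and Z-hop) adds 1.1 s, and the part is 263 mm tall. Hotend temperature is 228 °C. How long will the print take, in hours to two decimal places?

4.61 hours

Bead cross-section = 0.31 × 0.7 = 0.217 mm².
Path length: 282000 mm³ / 0.217 mm² → 1299539.2 mm.
Extrusion time: 1299539.2 / 82.9 → 15676 s.
Number of layers: 263 / 0.31 → 849 (rounded up).
Non-print overhead = 849 × 1.1, so 933.9 s.
Total = 15676 + 933.9 = 16609.9 s = 4.61 hours.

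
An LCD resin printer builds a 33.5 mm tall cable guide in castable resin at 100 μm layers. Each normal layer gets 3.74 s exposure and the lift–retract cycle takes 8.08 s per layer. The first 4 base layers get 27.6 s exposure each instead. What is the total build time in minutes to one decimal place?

Layer count = ceil(33.5 / 0.1) = 335.
Base layers: 4 × (27.6 + 8.08) → 142.72 s.
Normal layers = 331 × (3.74 + 8.08) = 3912.42 s.
Sum: 142.72 + 3912.42 = 4055.14 s → 67.6 minutes.

67.6 minutes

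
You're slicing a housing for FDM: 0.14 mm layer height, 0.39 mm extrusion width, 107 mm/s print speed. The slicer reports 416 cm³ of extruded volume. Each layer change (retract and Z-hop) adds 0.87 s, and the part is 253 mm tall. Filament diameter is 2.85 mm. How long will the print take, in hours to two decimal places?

20.22 hours

Line area = 0.14 × 0.39, so 0.0546 mm².
Path length: 416000 mm³ / 0.0546 mm² → 7619047.6 mm.
Extrusion time = 7619047.6 / 107, so 71206.1 s.
Number of layers: 253 / 0.14 → 1808 (rounded up).
Z-hop total = 1808 × 0.87, so 1572.96 s.
Total = 71206.1 + 1572.96 = 72779.06 s = 20.22 hours.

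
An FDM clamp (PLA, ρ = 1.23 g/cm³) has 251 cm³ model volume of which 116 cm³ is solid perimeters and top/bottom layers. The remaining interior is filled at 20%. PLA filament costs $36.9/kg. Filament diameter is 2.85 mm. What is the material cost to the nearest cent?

Volume inside the shell = 251 − 116, so 135 cm³.
Deposited infill: 0.20 × 135 → 27 cm³.
Deposited volume: 116 + 27 → 143 cm³.
Mass: 143 × 1.23 → 175.89 g.
Cost = 175.89 g / 1000 × $36.9/kg = $6.49.

$6.49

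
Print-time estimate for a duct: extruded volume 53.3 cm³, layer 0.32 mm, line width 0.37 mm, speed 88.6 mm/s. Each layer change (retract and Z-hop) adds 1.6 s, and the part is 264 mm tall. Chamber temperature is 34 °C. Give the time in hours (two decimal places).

Bead cross-section = 0.32 × 0.37 = 0.1184 mm².
Total extruded path = 53300/0.1184 = 450168.9 mm.
Time extruding = 450168.9 / 88.6, so 5080.9 s.
Layer count = ceil(264 / 0.32) = 825.
Z-hop total = 825 × 1.6, so 1320 s.
Total = 5080.9 + 1320 = 6400.9 s = 1.78 hours.

1.78 hours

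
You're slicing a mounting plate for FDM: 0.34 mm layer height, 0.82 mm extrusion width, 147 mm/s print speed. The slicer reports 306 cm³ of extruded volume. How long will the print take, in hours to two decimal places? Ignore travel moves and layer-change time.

2.07 hours

Extrusion cross-section = 0.34 × 0.82, so 0.2788 mm².
Toolpath length = 306 cm³ / 0.2788 mm² = 306000 / 0.2788 = 1097561 mm.
Time extruding: 1097561 / 147 → 7466.4 s.
That's 7466.4 s → 2.07 hours.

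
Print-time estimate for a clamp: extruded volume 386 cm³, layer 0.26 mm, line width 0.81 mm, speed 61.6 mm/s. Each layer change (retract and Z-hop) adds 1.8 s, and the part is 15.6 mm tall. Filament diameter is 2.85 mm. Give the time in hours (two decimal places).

8.30 hours

Extrusion cross-section = 0.26 × 0.81, so 0.2106 mm².
Toolpath length = 386 cm³ / 0.2106 mm² = 386000 / 0.2106 = 1832858.5 mm.
Time extruding = 1832858.5 / 61.6 = 29754.2 s.
Number of layers: 15.6 / 0.26 → 60 (rounded up).
Non-print overhead = 60 × 1.8, so 108 s.
Altogether 29754.2 + 108 = 29862.2 s, i.e. 8.30 hours.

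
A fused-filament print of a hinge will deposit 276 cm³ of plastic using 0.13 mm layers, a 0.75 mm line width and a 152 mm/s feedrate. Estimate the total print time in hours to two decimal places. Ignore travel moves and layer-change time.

5.17 hours

Bead cross-section: 0.13 × 0.75 → 0.0975 mm².
Toolpath length = 276 cm³ / 0.0975 mm² = 276000 / 0.0975 = 2830769.2 mm.
Extrusion time: 2830769.2 / 152 → 18623.5 s.
That's 18623.5 s → 5.17 hours.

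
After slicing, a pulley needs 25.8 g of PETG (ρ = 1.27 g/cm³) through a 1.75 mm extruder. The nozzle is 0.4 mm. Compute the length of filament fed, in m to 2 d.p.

Extruded volume: 25.8/1.27 = 20.315 cm³ (20315 mm³).
A = π r² = π × 0.875² = 2.4053 mm².
L = V/A = 20315/2.4053 = 8445.93 mm → 8.45 m.

8.45 m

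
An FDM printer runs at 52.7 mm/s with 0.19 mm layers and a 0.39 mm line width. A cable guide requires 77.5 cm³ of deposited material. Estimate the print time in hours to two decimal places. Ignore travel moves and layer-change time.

Line area: 0.19 × 0.39 → 0.0741 mm².
Toolpath length = 77.5 cm³ / 0.0741 mm² = 77500 / 0.0741 = 1045883.9 mm.
Extrusion time: 1045883.9 / 52.7 → 19846 s.
In the requested units: 19846 s = 5.51 hours.

5.51 hours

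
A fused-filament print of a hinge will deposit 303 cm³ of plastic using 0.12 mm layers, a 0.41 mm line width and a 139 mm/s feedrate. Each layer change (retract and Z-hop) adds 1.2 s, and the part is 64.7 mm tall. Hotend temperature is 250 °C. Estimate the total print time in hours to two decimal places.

12.49 hours

Bead cross-section = 0.12 × 0.41 = 0.0492 mm².
Total extruded path = 303000/0.0492 = 6158536.6 mm.
Time extruding = 6158536.6 / 139 = 44306 s.
Number of layers: 64.7 / 0.12 → 540 (rounded up).
Non-print overhead = 540 × 1.2 = 648 s.
Altogether 44306 + 648 = 44954 s, i.e. 12.49 hours.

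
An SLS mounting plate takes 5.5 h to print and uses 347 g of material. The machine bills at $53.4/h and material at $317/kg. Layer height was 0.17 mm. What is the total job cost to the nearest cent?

$403.70

Time charge = 53.4 × 5.5 = $293.70.
Material charge = 317 × 347/1000 = $109.999.
Job cost: 293.70 + 109.999 = 403.699 ≈ $403.70.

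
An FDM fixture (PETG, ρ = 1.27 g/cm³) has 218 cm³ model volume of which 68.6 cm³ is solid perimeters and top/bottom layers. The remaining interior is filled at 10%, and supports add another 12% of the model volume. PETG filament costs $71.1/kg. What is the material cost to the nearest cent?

$9.91

Interior volume: 218 − 68.6 → 149.4 cm³.
Infill volume = 0.10 × 149.4, so 14.94 cm³.
Support = 0.12 × 218, so 26.16 cm³.
Total printed volume = 68.6 + 14.94 + 26.16, so 109.7 cm³.
Mass = 109.7 × 1.27, so 139.319 g.
Cost = 139.319 g / 1000 × $71.1/kg = $9.91.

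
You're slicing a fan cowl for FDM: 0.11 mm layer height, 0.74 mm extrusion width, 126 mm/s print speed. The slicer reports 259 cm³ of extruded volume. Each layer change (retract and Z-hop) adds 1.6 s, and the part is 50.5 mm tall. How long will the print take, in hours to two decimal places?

Extrusion cross-section = 0.11 × 0.74 = 0.0814 mm².
Toolpath length = 259 cm³ / 0.0814 mm² = 259000 / 0.0814 = 3181818.2 mm.
Print-move time: 3181818.2 / 126 → 25252.5 s.
Number of layers: 50.5 / 0.11 → 460 (rounded up).
Non-print overhead = 460 × 1.6 = 736 s.
Total = 25252.5 + 736 = 25988.5 s = 7.22 hours.

7.22 hours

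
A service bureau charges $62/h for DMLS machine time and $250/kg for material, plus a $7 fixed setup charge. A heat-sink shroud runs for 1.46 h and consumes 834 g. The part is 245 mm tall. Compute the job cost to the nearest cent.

$306.02

Time charge = 62 × 1.46 = $90.52.
Material charge: 250 × 834/1000 → $208.50.
Adding setup: 90.52 + 208.50 + 7 → $306.02.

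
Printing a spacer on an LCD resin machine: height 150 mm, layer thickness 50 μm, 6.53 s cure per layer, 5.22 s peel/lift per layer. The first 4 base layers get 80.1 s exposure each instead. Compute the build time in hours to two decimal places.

9.87 hours

Layer count = ceil(150 / 0.05) = 3000.
Burn-in layers: 4 × (80.1 + 5.22) → 341.28 s.
Normal layers = 2996 × (6.53 + 5.22) = 35203 s.
Total = 341.28 + 35203 = 35544.28 s = 9.87 hours.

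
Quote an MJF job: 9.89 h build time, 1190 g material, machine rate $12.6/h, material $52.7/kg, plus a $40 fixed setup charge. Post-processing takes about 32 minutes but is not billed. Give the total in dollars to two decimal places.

$227.33

Machine-time cost: 12.6 × 9.89 → $124.614.
Feedstock cost = 52.7 × 1190/1000 = $62.713.
Total = 124.614 + 62.713 + 40 = 227.327 ≈ $227.33.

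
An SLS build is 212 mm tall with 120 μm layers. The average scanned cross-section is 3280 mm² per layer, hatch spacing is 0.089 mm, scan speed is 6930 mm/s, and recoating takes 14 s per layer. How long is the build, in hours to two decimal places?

Layer count = ceil(212 / 0.12) = 1767.
Scan path per layer = 3280 / 0.089, so 36853.9 mm.
Scan time per layer = 36853.9 / 6930 = 5.318 s.
Layer cycle: 5.318 + 14 → 19.318 s.
Total: 1767 × 19.318 s = 34134.906 s → 9.48 hours.

9.48 hours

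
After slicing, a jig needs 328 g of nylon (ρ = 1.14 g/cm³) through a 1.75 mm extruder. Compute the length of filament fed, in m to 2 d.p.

119.62 m

Volume = 328 g / 1.14 g·cm⁻³ = 287.7193 cm³ = 287719.3 mm³.
A = π r² = π × 0.875² = 2.4053 mm².
Length = 287719.3 / 2.4053 = 119618.88 mm = 119.62 m.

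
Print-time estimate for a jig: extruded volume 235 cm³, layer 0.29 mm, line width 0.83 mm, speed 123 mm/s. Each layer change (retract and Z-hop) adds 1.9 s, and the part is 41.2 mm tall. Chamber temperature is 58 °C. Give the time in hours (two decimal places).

2.28 hours

Bead cross-section: 0.29 × 0.83 → 0.2407 mm².
Toolpath length = 235 cm³ / 0.2407 mm² = 235000 / 0.2407 = 976319.1 mm.
Time extruding = 976319.1 / 123, so 7937.6 s.
Layer count = ceil(41.2 / 0.29) = 143.
Non-print overhead = 143 × 1.9 = 271.7 s.
Total = 7937.6 + 271.7 = 8209.3 s = 2.28 hours.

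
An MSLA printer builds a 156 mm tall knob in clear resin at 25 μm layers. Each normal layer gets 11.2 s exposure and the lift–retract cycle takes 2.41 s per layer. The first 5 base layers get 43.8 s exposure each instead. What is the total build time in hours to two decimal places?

23.64 hours

Layers = ⌈156/0.025⌉ = 6240.
Bottom layers = 5 × (43.8 + 2.41) = 231.05 s.
Regular layers = 6235 × (11.2 + 2.41) = 84858.35 s.
Sum: 231.05 + 84858.35 = 85089.4 s → 23.64 hours.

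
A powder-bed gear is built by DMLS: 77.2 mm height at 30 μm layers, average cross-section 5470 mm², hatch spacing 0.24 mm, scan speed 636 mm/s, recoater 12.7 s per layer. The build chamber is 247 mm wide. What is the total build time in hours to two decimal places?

Layers = ⌈77.2/0.03⌉ = 2574.
Hatch length per layer: 5470 / 0.24 → 22791.7 mm.
Per-layer scan time = 22791.7 / 636 = 35.836 s.
Layer cycle = 35.836 + 12.7 = 48.536 s.
2574 layers × 48.536 s/layer = 124931.664 s, i.e. 34.70 hours.

34.70 hours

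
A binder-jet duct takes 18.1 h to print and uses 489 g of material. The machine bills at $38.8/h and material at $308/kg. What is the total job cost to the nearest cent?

Time charge: 38.8 × 18.1 → $702.28.
Feedstock cost = 308 × 489/1000 = $150.612.
Total = 702.28 + 150.612 = 852.892 ≈ $852.89.

$852.89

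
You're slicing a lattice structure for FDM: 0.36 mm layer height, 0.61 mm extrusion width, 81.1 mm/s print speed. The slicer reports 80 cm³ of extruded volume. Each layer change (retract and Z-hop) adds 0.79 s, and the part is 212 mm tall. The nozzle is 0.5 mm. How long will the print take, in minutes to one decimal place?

82.6 minutes

Extrusion cross-section: 0.36 × 0.61 → 0.2196 mm².
Total extruded path = 80000/0.2196 = 364298.7 mm.
Time extruding = 364298.7 / 81.1 = 4492 s.
Number of layers: 212 / 0.36 → 589 (rounded up).
Z-hop total = 589 × 0.79, so 465.31 s.
Altogether 4492 + 465.31 = 4957.31 s, i.e. 82.6 minutes.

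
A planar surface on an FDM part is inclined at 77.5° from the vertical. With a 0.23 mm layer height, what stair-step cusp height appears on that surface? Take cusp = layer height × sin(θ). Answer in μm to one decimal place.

224.5 μm

Cusp = layer height × sin(77.5°) = 0.23 × 0.9763 = 0.224549 mm = 224.5 μm.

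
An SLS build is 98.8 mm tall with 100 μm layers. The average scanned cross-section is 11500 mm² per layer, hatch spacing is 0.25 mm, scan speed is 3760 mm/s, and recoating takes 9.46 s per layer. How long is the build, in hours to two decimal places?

5.95 hours

Layer count = ceil(98.8 / 0.1) = 988.
Per-layer scan distance = 11500 / 0.25 = 46000 mm.
Scan time per layer = 46000 / 3760 = 12.234 s.
Per-layer time = 12.234 + 9.46 = 21.694 s.
Build time = 988 × 21.694 = 21433.672 s = 5.95 hours.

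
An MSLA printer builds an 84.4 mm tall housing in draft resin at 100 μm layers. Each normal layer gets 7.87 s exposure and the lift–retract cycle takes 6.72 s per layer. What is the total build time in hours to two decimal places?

Number of layers: 84.4 / 0.1 → 844 (rounded up).
Per-layer time = 7.87 + 6.72, so 14.59 s.
Build time: 844 × 14.59 s = 12313.96 s, i.e. 3.42 hours.

3.42 hours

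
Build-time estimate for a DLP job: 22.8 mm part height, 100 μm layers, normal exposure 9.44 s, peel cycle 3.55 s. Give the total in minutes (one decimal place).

49.4 minutes

Layers = ⌈22.8/0.1⌉ = 228.
Cycle time = 9.44 + 3.55 = 12.99 s.
Total = 228 × 12.99 = 2961.72 s = 49.4 minutes.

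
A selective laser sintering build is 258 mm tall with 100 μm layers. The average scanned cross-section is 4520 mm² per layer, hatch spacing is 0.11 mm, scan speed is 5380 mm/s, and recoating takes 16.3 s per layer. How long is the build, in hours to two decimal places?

Layer count = ceil(258 / 0.1) = 2580.
Per-layer scan distance = 4520 / 0.11 = 41090.9 mm.
Laser time per layer = 41090.9 / 5380, so 7.6377 s.
Layer cycle: 7.6377 + 16.3 → 23.9377 s.
Build time = 2580 × 23.9377 = 61759.266 s = 17.16 hours.

17.16 hours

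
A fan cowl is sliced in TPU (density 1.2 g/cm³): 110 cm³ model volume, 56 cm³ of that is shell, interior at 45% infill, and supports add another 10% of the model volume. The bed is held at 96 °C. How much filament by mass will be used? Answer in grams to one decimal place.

109.6 g

Interior volume = 110 − 56, so 54 cm³.
Infill deposited = 0.45 × 54 = 24.3 cm³.
Support = 0.10 × 110 = 11 cm³.
Deposited volume = 56 + 24.3 + 11, so 91.3 cm³.
Mass: 91.3 × 1.2 → 109.56 g.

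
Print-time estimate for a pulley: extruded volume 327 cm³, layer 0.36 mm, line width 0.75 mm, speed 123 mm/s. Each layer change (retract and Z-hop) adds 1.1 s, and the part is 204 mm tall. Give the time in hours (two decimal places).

2.91 hours

Line area: 0.36 × 0.75 → 0.27 mm².
Total extruded path = 327000/0.27 = 1211111.1 mm.
Extrusion time = 1211111.1 / 123, so 9846.4 s.
Number of layers: 204 / 0.36 → 567 (rounded up).
Layer-change overhead = 567 × 1.1 = 623.7 s.
Altogether 9846.4 + 623.7 = 10470.1 s, i.e. 2.91 hours.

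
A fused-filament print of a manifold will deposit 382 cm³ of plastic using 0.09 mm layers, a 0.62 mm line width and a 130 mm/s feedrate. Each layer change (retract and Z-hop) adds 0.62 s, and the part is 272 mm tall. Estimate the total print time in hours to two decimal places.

Line area: 0.09 × 0.62 → 0.0558 mm².
Toolpath length = 382 cm³ / 0.0558 mm² = 382000 / 0.0558 = 6845878.1 mm.
Print-move time: 6845878.1 / 130 → 52660.6 s.
Number of layers: 272 / 0.09 → 3023 (rounded up).
Layer-change overhead = 3023 × 0.62 = 1874.26 s.
Altogether 52660.6 + 1874.26 = 54534.86 s, i.e. 15.15 hours.

15.15 hours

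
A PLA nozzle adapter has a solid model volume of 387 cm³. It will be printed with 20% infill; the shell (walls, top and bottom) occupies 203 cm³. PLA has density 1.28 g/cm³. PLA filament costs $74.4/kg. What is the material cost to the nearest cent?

$22.84

Infill region: 387 − 203 → 184 cm³.
Infill volume = 0.20 × 184 = 36.8 cm³.
Total printed volume: 203 + 36.8 → 239.8 cm³.
Mass = 239.8 × 1.28 = 306.944 g.
Cost = 306.944 g / 1000 × $74.4/kg = $22.84.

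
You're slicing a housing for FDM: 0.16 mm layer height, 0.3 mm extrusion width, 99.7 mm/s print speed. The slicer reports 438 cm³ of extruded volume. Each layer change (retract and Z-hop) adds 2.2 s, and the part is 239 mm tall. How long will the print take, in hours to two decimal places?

Line area = 0.16 × 0.3, so 0.048 mm².
Toolpath length = 438 cm³ / 0.048 mm² = 438000 / 0.048 = 9125000 mm.
Extrusion time: 9125000 / 99.7 → 91524.6 s.
Number of layers: 239 / 0.16 → 1494 (rounded up).
Non-print overhead = 1494 × 2.2 = 3286.8 s.
Altogether 91524.6 + 3286.8 = 94811.4 s, i.e. 26.34 hours.

26.34 hours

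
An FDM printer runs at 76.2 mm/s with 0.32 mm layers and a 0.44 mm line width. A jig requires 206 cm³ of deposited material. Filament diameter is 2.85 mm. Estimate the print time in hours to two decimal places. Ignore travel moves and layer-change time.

5.33 hours

Bead cross-section = 0.32 × 0.44 = 0.1408 mm².
Total extruded path = 206000/0.1408 = 1463068.2 mm.
Print-move time = 1463068.2 / 76.2 = 19200.4 s.
In the requested units: 19200.4 s = 5.33 hours.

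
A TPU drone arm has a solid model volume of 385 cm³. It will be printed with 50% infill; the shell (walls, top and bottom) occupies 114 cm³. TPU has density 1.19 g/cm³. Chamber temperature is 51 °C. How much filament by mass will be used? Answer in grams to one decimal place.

Interior volume: 385 − 114 → 271 cm³.
Infill volume = 0.50 × 271, so 135.5 cm³.
Total extruded: 114 + 135.5 → 249.5 cm³.
Mass = 249.5 × 1.19 = 296.905 g.

296.9 g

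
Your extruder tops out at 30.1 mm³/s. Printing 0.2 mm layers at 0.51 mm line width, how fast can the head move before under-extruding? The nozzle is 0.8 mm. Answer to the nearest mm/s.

Extrusion cross-section: 0.2 × 0.51 → 0.102 mm².
Max speed = 30.1 / 0.102 = 295.10 ≈ 295 mm/s.

295 mm/s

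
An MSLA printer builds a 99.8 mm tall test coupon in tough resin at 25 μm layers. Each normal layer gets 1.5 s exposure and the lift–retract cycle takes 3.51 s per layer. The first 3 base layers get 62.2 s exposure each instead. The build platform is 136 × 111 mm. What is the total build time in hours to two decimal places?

Number of layers: 99.8 / 0.025 → 3992 (rounded up).
Base layers = 3 × (62.2 + 3.51), so 197.13 s.
Regular layers = 3989 × (1.5 + 3.51) = 19984.89 s.
Total = 197.13 + 19984.89 = 20182.02 s = 5.61 hours.

5.61 hours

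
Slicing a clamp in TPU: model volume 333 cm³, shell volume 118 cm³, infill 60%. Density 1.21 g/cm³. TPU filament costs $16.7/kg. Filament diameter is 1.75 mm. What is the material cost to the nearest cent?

Volume inside the shell: 333 − 118 → 215 cm³.
Deposited infill: 0.60 × 215 → 129 cm³.
Total extruded: 118 + 129 → 247 cm³.
Mass = 247 × 1.21, so 298.87 g.
Cost = 298.87 g / 1000 × $16.7/kg = $4.99.

$4.99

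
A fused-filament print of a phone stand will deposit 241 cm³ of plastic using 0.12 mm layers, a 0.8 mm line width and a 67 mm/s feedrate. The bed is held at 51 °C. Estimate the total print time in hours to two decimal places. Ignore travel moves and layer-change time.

10.41 hours

Bead cross-section = 0.12 × 0.8 = 0.096 mm².
Total extruded path = 241000/0.096 = 2510416.7 mm.
Time extruding = 2510416.7 / 67 = 37468.9 s.
That's 37468.9 s → 10.41 hours.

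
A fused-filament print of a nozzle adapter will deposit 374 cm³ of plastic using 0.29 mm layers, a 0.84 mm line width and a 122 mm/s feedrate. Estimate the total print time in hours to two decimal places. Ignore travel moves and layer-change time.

3.50 hours

Extrusion cross-section: 0.29 × 0.84 → 0.2436 mm².
Total extruded path = 374000/0.2436 = 1535303.8 mm.
Time extruding = 1535303.8 / 122 = 12584.5 s.
12584.5 s = 3.50 hours.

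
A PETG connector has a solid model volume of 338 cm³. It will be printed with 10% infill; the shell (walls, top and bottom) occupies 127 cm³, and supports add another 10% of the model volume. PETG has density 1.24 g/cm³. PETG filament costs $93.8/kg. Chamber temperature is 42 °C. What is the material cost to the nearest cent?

Interior volume = 338 − 127 = 211 cm³.
Deposited infill: 0.10 × 211 → 21.1 cm³.
Support = 0.10 × 338, so 33.8 cm³.
Deposited volume = 127 + 21.1 + 33.8, so 181.9 cm³.
Mass = 181.9 × 1.24 = 225.556 g.
At $93.8/kg: 225.556/1000 × 93.8 = $21.16.

$21.16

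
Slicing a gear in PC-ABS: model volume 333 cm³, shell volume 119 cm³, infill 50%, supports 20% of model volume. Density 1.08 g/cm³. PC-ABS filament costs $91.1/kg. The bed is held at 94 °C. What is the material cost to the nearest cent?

Infill region: 333 − 119 → 214 cm³.
Infill volume = 0.50 × 214, so 107 cm³.
Support = 0.20 × 333, so 66.6 cm³.
Total extruded = 119 + 107 + 66.6, so 292.6 cm³.
Mass = 292.6 × 1.08 = 316.008 g.
Cost = 316.008 g / 1000 × $91.1/kg = $28.79.

$28.79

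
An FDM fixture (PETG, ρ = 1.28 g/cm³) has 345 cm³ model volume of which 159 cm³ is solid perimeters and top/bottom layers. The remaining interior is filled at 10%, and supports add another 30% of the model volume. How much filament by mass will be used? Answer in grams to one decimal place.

359.8 g

Infill region = 345 − 159 = 186 cm³.
Infill deposited = 0.10 × 186, so 18.6 cm³.
Support = 0.30 × 345, so 103.5 cm³.
Deposited volume = 159 + 18.6 + 103.5 = 281.1 cm³.
Mass: 281.1 × 1.28 → 359.808 g.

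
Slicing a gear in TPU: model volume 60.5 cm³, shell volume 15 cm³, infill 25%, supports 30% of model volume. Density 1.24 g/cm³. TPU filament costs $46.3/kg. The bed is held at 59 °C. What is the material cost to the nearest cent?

Volume inside the shell = 60.5 − 15, so 45.5 cm³.
Infill volume = 0.25 × 45.5 = 11.375 cm³.
Support: 0.30 × 60.5 → 18.15 cm³.
Deposited volume = 15 + 11.375 + 18.15, so 44.525 cm³.
Mass: 44.525 × 1.24 → 55.211 g.
At $46.3/kg: 55.211/1000 × 46.3 = $2.56.

$2.56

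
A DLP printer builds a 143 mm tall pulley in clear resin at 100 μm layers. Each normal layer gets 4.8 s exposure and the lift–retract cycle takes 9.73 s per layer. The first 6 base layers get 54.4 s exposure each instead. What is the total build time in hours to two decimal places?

5.85 hours

Layers = ⌈143/0.1⌉ = 1430.
Bottom layers: 6 × (54.4 + 9.73) → 384.78 s.
Remaining layers = 1424 × (4.8 + 9.73), so 20690.72 s.
Sum: 384.78 + 20690.72 = 21075.5 s → 5.85 hours.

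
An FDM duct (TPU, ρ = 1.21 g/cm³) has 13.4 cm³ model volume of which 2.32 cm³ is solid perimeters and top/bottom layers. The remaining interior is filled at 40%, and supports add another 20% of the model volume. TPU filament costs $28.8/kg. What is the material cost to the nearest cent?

Volume inside the shell = 13.4 − 2.32 = 11.08 cm³.
Infill volume = 0.40 × 11.08, so 4.432 cm³.
Support = 0.20 × 13.4, so 2.68 cm³.
Total printed volume = 2.32 + 4.432 + 2.68, so 9.432 cm³.
Mass = 9.432 × 1.21, so 11.41272 g.
At $28.8/kg: 11.41272/1000 × 28.8 = $0.33.

$0.33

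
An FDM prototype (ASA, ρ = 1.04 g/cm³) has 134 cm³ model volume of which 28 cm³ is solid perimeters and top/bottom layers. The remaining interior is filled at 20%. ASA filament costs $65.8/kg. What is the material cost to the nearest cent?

$3.37

Interior volume = 134 − 28 = 106 cm³.
Deposited infill: 0.20 × 106 → 21.2 cm³.
Total printed volume = 28 + 21.2, so 49.2 cm³.
Mass: 49.2 × 1.04 → 51.168 g.
Cost = 51.168 g / 1000 × $65.8/kg = $3.37.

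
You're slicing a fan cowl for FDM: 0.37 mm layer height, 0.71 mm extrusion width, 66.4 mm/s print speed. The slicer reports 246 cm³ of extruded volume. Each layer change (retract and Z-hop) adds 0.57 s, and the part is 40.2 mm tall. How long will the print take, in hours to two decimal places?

Line area = 0.37 × 0.71 = 0.2627 mm².
Toolpath length = 246 cm³ / 0.2627 mm² = 246000 / 0.2627 = 936429.4 mm.
Print-move time: 936429.4 / 66.4 → 14102.9 s.
Layer count = ceil(40.2 / 0.37) = 109.
Layer-change overhead: 109 × 0.57 → 62.13 s.
Total = 14102.9 + 62.13 = 14165.03 s = 3.93 hours.

3.93 hours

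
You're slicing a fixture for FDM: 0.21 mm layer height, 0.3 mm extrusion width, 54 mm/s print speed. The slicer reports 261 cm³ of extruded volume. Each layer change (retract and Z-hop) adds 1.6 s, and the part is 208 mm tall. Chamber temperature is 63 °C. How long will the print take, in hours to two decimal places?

Bead cross-section = 0.21 × 0.3, so 0.063 mm².
Total extruded path = 261000/0.063 = 4142857.1 mm.
Extrusion time = 4142857.1 / 54, so 76719.6 s.
Layer count = ceil(208 / 0.21) = 991.
Z-hop total: 991 × 1.6 → 1585.6 s.
Total = 76719.6 + 1585.6 = 78305.2 s = 21.75 hours.

21.75 hours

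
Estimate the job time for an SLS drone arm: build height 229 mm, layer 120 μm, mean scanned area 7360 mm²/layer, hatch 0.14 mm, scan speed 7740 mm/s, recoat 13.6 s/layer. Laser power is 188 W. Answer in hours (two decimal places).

10.81 hours

Layer count = ceil(229 / 0.12) = 1909.
Hatch length per layer = 7360 / 0.14 = 52571.4 mm.
Per-layer scan time: 52571.4 / 7740 → 6.7922 s.
Layer cycle: 6.7922 + 13.6 → 20.3922 s.
Build time = 1909 × 20.3922 = 38928.7098 s = 10.81 hours.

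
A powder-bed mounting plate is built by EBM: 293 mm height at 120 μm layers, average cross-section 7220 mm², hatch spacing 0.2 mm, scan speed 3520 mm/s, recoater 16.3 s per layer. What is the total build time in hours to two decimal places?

Layers = ⌈293/0.12⌉ = 2442.
Hatch length per layer = 7220 / 0.2, so 36100 mm.
Beam time per layer: 36100 / 3520 → 10.2557 s.
Per-layer time: 10.2557 + 16.3 → 26.5557 s.
2442 layers × 26.5557 s/layer = 64849.0194 s, i.e. 18.01 hours.

18.01 hours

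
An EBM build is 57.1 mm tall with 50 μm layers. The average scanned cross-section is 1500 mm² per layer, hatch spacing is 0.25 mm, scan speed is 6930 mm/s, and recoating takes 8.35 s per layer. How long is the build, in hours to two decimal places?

2.92 hours

Layer count = ceil(57.1 / 0.05) = 1142.
Hatch length per layer = 1500 / 0.25, so 6000 mm.
Beam time per layer = 6000 / 6930, so 0.8658 s.
Time per layer = 0.8658 + 8.35 = 9.2158 s.
Build time = 1142 × 9.2158 = 10524.4436 s = 2.92 hours.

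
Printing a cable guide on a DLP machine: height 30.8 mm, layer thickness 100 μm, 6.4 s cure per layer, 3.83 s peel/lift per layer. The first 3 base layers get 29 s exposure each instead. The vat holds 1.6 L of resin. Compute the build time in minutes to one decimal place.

Layers = ⌈30.8/0.1⌉ = 308.
Burn-in layers: 3 × (29 + 3.83) → 98.49 s.
Remaining layers = 305 × (6.4 + 3.83), so 3120.15 s.
Total = 98.49 + 3120.15 = 3218.64 s = 53.6 minutes.

53.6 minutes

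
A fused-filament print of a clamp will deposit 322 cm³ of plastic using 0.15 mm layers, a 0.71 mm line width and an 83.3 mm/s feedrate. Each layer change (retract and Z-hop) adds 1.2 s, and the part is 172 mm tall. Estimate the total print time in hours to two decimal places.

Extrusion cross-section = 0.15 × 0.71, so 0.1065 mm².
Toolpath length = 322 cm³ / 0.1065 mm² = 322000 / 0.1065 = 3023474.2 mm.
Print-move time = 3023474.2 / 83.3 = 36296.2 s.
Number of layers: 172 / 0.15 → 1147 (rounded up).
Non-print overhead = 1147 × 1.2 = 1376.4 s.
Altogether 36296.2 + 1376.4 = 37672.6 s, i.e. 10.46 hours.

10.46 hours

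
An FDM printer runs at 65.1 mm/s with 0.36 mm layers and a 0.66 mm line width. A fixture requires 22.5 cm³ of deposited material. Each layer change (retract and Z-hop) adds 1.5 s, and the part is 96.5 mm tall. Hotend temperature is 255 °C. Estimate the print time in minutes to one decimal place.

Line area = 0.36 × 0.66, so 0.2376 mm².
Path length: 22500 mm³ / 0.2376 mm² → 94697 mm.
Time extruding: 94697 / 65.1 → 1454.6 s.
Layer count = ceil(96.5 / 0.36) = 269.
Layer-change overhead = 269 × 1.5, so 403.5 s.
Altogether 1454.6 + 403.5 = 1858.1 s, i.e. 31.0 minutes.

31.0 minutes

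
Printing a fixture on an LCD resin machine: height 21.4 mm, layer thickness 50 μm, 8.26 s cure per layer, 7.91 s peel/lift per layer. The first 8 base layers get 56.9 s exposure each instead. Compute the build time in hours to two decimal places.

2.03 hours

Number of layers: 21.4 / 0.05 → 428 (rounded up).
Bottom layers = 8 × (56.9 + 7.91) = 518.48 s.
Regular layers = 420 × (8.26 + 7.91) = 6791.4 s.
Total = 518.48 + 6791.4 = 7309.88 s = 2.03 hours.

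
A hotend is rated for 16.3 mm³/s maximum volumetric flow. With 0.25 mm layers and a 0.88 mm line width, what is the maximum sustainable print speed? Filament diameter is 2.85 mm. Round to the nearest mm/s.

Bead cross-section = 0.25 × 0.88, so 0.22 mm².
Max speed = 16.3 / 0.22 = 74.09 ≈ 74 mm/s.

74 mm/s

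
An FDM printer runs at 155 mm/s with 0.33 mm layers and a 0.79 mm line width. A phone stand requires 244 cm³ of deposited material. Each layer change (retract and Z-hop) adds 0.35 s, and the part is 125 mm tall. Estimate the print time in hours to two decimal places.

Bead cross-section = 0.33 × 0.79 = 0.2607 mm².
Toolpath length = 244 cm³ / 0.2607 mm² = 244000 / 0.2607 = 935941.7 mm.
Extrusion time: 935941.7 / 155 → 6038.3 s.
Number of layers: 125 / 0.33 → 379 (rounded up).
Layer-change overhead: 379 × 0.35 → 132.65 s.
Total = 6038.3 + 132.65 = 6170.95 s = 1.71 hours.

1.71 hours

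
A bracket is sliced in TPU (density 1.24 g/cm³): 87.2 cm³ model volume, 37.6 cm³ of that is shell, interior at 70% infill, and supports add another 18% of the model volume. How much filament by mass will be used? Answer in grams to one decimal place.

Volume inside the shell: 87.2 − 37.6 → 49.6 cm³.
Infill volume = 0.70 × 49.6 = 34.72 cm³.
Support = 0.18 × 87.2 = 15.696 cm³.
Total extruded = 37.6 + 34.72 + 15.696 = 88.016 cm³.
Mass: 88.016 × 1.24 → 109.13984 g.

109.1 g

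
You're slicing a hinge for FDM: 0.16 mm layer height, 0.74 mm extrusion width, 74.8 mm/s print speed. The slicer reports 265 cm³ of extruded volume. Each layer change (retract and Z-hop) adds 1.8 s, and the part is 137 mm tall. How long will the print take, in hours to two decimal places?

Line area = 0.16 × 0.74 = 0.1184 mm².
Path length: 265000 mm³ / 0.1184 mm² → 2238175.7 mm.
Print-move time = 2238175.7 / 74.8, so 29922.1 s.
Layer count = ceil(137 / 0.16) = 857.
Z-hop total = 857 × 1.8 = 1542.6 s.
Total = 29922.1 + 1542.6 = 31464.7 s = 8.74 hours.

8.74 hours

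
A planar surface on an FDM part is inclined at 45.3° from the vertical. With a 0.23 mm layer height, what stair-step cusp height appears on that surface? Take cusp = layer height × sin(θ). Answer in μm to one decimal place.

163.5 μm

Cusp = layer height × sin(45.3°) = 0.23 × 0.7108 = 0.163484 mm = 163.5 μm.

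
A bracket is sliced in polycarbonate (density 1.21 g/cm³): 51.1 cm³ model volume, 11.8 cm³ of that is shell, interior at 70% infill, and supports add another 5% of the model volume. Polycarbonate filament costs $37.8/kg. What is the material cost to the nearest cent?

Infill region = 51.1 − 11.8 = 39.3 cm³.
Deposited infill: 0.70 × 39.3 → 27.51 cm³.
Support: 0.05 × 51.1 → 2.555 cm³.
Total extruded: 11.8 + 27.51 + 2.555 → 41.865 cm³.
Mass = 41.865 × 1.21, so 50.65665 g.
Cost = 50.65665 g / 1000 × $37.8/kg = $1.91.

$1.91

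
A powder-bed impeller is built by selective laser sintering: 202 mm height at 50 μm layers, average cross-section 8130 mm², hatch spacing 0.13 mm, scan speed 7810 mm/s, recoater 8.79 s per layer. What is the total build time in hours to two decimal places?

18.85 hours

Layer count = ceil(202 / 0.05) = 4040.
Scan path per layer: 8130 / 0.13 → 62538.5 mm.
Per-layer scan time = 62538.5 / 7810 = 8.0075 s.
Layer cycle = 8.0075 + 8.79 = 16.7975 s.
4040 layers × 16.7975 s/layer = 67861.9 s, i.e. 18.85 hours.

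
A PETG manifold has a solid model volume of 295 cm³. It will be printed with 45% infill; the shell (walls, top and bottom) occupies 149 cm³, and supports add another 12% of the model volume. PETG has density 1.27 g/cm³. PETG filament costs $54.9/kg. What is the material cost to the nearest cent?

$17.44

Interior volume = 295 − 149 = 146 cm³.
Infill volume = 0.45 × 146 = 65.7 cm³.
Support = 0.12 × 295, so 35.4 cm³.
Total extruded = 149 + 65.7 + 35.4, so 250.1 cm³.
Mass: 250.1 × 1.27 → 317.627 g.
At $54.9/kg: 317.627/1000 × 54.9 = $17.44.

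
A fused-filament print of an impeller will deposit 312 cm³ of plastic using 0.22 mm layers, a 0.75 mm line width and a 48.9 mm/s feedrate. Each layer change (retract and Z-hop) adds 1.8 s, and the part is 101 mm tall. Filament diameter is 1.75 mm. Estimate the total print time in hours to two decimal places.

10.97 hours

Line area = 0.22 × 0.75, so 0.165 mm².
Total extruded path = 312000/0.165 = 1890909.1 mm.
Extrusion time: 1890909.1 / 48.9 → 38668.9 s.
Layer count = ceil(101 / 0.22) = 460.
Z-hop total = 460 × 1.8 = 828 s.
Altogether 38668.9 + 828 = 39496.9 s, i.e. 10.97 hours.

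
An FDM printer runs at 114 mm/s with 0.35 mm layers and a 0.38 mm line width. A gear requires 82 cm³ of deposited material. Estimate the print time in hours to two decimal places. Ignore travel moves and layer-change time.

Bead cross-section = 0.35 × 0.38, so 0.133 mm².
Path length: 82000 mm³ / 0.133 mm² → 616541.4 mm.
Time extruding = 616541.4 / 114, so 5408.3 s.
That's 5408.3 s → 1.50 hours.

1.50 hours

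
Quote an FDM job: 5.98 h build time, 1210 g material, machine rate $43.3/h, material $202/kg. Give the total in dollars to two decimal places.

$503.35

Machine-time cost = 43.3 × 5.98, so $258.934.
Feedstock cost: 202 × 1210/1000 → $244.42.
Total = 258.934 + 244.42 = 503.354 ≈ $503.35.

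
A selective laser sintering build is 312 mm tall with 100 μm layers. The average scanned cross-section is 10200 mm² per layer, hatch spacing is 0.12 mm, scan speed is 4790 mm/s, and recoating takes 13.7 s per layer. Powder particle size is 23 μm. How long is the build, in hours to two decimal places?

Number of layers: 312 / 0.1 → 3120 (rounded up).
Scan path per layer = 10200 / 0.12 = 85000 mm.
Per-layer scan time = 85000 / 4790 = 17.7453 s.
Per-layer time = 17.7453 + 13.7, so 31.4453 s.
3120 layers × 31.4453 s/layer = 98109.336 s, i.e. 27.25 hours.

27.25 hours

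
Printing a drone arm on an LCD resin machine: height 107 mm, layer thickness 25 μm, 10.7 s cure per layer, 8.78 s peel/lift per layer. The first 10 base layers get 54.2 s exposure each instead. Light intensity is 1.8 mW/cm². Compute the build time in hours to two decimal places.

23.28 hours

Layer count = ceil(107 / 0.025) = 4280.
Base layers = 10 × (54.2 + 8.78) = 629.8 s.
Remaining layers = 4270 × (10.7 + 8.78) = 83179.6 s.
Sum: 629.8 + 83179.6 = 83809.4 s → 23.28 hours.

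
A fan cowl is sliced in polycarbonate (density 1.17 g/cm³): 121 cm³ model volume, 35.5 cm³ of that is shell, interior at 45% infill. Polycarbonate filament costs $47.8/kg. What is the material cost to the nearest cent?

$4.14

Volume inside the shell: 121 − 35.5 → 85.5 cm³.
Infill deposited = 0.45 × 85.5 = 38.475 cm³.
Total printed volume = 35.5 + 38.475, so 73.975 cm³.
Mass = 73.975 × 1.17, so 86.55075 g.
At $47.8/kg: 86.55075/1000 × 47.8 = $4.14.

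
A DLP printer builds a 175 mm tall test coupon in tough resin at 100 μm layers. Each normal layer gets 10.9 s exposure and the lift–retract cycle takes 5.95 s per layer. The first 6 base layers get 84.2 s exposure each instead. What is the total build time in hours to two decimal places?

8.31 hours

Layers = ⌈175/0.1⌉ = 1750.
Bottom layers = 6 × (84.2 + 5.95), so 540.9 s.
Regular layers: 1744 × (10.9 + 5.95) → 29386.4 s.
Total = 540.9 + 29386.4 = 29927.3 s = 8.31 hours.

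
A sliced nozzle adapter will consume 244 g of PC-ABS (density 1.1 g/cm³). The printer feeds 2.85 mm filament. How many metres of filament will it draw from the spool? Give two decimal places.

Volume = 244 g / 1.1 g·cm⁻³ = 221.8182 cm³ = 221818.2 mm³.
A = π r² = π × 1.425² = 6.3794 mm².
L = V/A = 221818.2/6.3794 = 34771.01 mm → 34.77 m.

34.77 m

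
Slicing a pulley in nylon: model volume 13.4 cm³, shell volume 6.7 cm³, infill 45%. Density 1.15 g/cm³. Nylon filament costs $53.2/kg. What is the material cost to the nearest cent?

$0.59

Interior volume = 13.4 − 6.7, so 6.7 cm³.
Infill volume: 0.45 × 6.7 → 3.015 cm³.
Total printed volume: 6.7 + 3.015 → 9.715 cm³.
Mass = 9.715 × 1.15, so 11.17225 g.
At $53.2/kg: 11.17225/1000 × 53.2 = $0.59.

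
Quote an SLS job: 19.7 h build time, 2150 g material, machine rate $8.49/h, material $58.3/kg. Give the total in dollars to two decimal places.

$292.60

Machine cost = 8.49 × 19.7, so $167.253.
Material charge = 58.3 × 2150/1000, so $125.345.
Job cost: 167.253 + 125.345 = 292.598 ≈ $292.60.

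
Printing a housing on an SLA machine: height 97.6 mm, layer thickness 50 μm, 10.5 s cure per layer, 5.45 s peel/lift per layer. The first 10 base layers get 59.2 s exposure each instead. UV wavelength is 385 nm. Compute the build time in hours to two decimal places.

8.78 hours

Number of layers: 97.6 / 0.05 → 1952 (rounded up).
Bottom layers = 10 × (59.2 + 5.45), so 646.5 s.
Regular layers = 1942 × (10.5 + 5.45) = 30974.9 s.
Sum: 646.5 + 30974.9 = 31621.4 s → 8.78 hours.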